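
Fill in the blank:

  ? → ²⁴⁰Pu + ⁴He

Cm-244

Conserve mass number: A = 240 + 4, so A = 244.
Conserve atomic number: Z = 94 + 2, so Z = 96.
Z = 96 is curium, so the species is ²⁴⁴Cm.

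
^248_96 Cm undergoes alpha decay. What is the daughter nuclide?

Pu-244

Alpha decay: mass number changes by -4, atomic number by -2.
A: 248 − 4 = 244; Z: 96 − 2 = 94.
Z = 94 is plutonium, so the daughter is ^244_94 Pu.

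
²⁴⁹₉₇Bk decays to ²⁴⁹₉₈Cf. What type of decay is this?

ΔA = 249 − 249 = 0; ΔZ = 98 − 97 = +1.
A is unchanged and Z rises by 1 — a neutron has become a proton (β⁻ decay).

beta-minus decay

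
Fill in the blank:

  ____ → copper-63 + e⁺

Zn-63

Conserve mass number: A = 63 + 0, so A = 63.
Conserve atomic number: Z = 29 + 1, so Z = 30.
Z = 30 is zinc, so the species is zinc-63.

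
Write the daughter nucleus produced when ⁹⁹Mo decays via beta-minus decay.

Beta-minus decay: mass number changes by +0, atomic number by +1.
A: 99 = 99; Z: 42 + 1 = 43.
Z = 43 is technetium, so the daughter is ⁹⁹Tc.

Tc-99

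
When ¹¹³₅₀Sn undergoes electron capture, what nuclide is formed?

In-113

Electron capture: mass number changes by +0, atomic number by -1.
A: 113 = 113; Z: 50 − 1 = 49.
Z = 49 is indium, so the daughter is ¹¹³₄₉In.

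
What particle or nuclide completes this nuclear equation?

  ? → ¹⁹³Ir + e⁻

Os-193

Conserve mass number: A = 193 + 0, so A = 193.
Conserve atomic number: Z = 77 − 1, so Z = 76.
Z = 76 is osmium, so the species is ¹⁹³Os.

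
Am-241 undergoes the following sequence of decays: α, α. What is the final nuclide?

Start: (A, Z) = (241, 95).
After α: (237, 93).
After α: (233, 91).
Z = 91 is protactinium.

Pa-233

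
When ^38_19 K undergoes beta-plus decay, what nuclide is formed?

Ar-38

Beta-plus decay: mass number changes by +0, atomic number by -1.
A: 38 = 38; Z: 19 − 1 = 18.
Z = 18 is argon, so the daughter is ^38_18 Ar.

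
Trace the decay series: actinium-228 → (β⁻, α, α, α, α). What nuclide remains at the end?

Start: (A, Z) = (228, 89).
After β⁻: (228, 90).
After α: (224, 88).
After α: (220, 86).
After α: (216, 84).
After α: (212, 82).
Z = 82 is lead.

Pb-212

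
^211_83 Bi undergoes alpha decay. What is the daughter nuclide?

Tl-207

Alpha decay: mass number changes by -4, atomic number by -2.
A: 211 − 4 = 207; Z: 83 − 2 = 81.
Z = 81 is thallium, so the daughter is ^207_81 Tl.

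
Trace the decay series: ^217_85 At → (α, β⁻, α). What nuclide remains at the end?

Pb-209

Start: (A, Z) = (217, 85).
After α: (213, 83).
After β⁻: (213, 84).
After α: (209, 82).
Z = 82 is lead.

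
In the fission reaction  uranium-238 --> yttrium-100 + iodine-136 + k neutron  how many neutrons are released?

2

Conserve mass number: 238 = 100 + 136 + k, so k = 238 − 236 = 2.
Check atomic number: 92 = 39 + 53 + 0 = 92. ✓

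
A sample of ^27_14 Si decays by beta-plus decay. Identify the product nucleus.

Al-27

Beta-plus decay: mass number changes by +0, atomic number by -1.
A: 27 = 27; Z: 14 − 1 = 13.
Z = 13 is aluminium, so the daughter is ^27_13 Al.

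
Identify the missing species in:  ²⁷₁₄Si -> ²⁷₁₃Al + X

positron

Conserve mass number: 27 = 27 + A, so A = 0.
Conserve atomic number: 14 = 13 + Z, so Z = 1.
A = 0 and Z = 1 is ⁰₁e — a positron.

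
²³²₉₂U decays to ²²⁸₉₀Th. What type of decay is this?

alpha decay

ΔA = 228 − 232 = -4; ΔZ = 90 − 92 = -2.
A drops by 4 and Z drops by 2 — the signature of alpha emission.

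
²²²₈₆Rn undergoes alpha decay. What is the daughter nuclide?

Po-218

Alpha decay: mass number changes by -4, atomic number by -2.
A: 222 − 4 = 218; Z: 86 − 2 = 84.
Z = 84 is polonium, so the daughter is ²¹⁸₈₄Po.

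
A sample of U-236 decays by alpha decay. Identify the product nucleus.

Alpha decay: mass number changes by -4, atomic number by -2.
A: 236 − 4 = 232; Z: 92 − 2 = 90.
Z = 90 is thorium, so the daughter is Th-232.

Th-232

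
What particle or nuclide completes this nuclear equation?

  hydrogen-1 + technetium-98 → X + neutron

Conserve mass number: 1 + 98 = A + 1, so A = 98.
Conserve atomic number: 1 + 43 = Z + 0, so Z = 44.
Z = 44 is ruthenium, so the species is ruthenium-98.

Ru-98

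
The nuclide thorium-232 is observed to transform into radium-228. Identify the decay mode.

alpha decay

ΔA = 228 − 232 = -4; ΔZ = 88 − 90 = -2.
A drops by 4 and Z drops by 2 — the signature of alpha emission.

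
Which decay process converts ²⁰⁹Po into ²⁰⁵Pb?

alpha decay

ΔA = 205 − 209 = -4; ΔZ = 82 − 84 = -2.
A drops by 4 and Z drops by 2 — the signature of alpha emission.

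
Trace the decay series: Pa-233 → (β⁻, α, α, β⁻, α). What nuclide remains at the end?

Fr-221

Start: (A, Z) = (233, 91).
After β⁻: (233, 92).
After α: (229, 90).
After α: (225, 88).
After β⁻: (225, 89).
After α: (221, 87).
Z = 87 is francium.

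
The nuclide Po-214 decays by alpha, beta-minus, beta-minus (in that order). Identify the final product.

Start: (A, Z) = (214, 84).
After α: (210, 82).
After β⁻: (210, 83).
After β⁻: (210, 84).
Z = 84 is polonium.

Po-210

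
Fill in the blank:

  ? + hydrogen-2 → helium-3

Conserve mass number: A + 2 = 3, so A = 1.
Conserve atomic number: Z + 1 = 2, so Z = 1.
A = 1 and Z = 1 is hydrogen-1 — a proton.

proton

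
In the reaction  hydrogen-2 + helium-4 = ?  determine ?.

Li-6

Conserve mass number: 2 + 4 = A, so A = 6.
Conserve atomic number: 1 + 2 = Z, so Z = 3.
Z = 3 is lithium, so the species is lithium-6.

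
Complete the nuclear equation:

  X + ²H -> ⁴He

deuteron

Conserve mass number: A + 2 = 4, so A = 2.
Conserve atomic number: Z + 1 = 2, so Z = 1.
A = 2 and Z = 1 is ²H — a deuteron.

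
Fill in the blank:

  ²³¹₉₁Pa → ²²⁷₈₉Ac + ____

Conserve mass number: 231 = 227 + A, so A = 4.
Conserve atomic number: 91 = 89 + Z, so Z = 2.
A = 4 and Z = 2 is ⁴₂He — an alpha particle.

alpha particle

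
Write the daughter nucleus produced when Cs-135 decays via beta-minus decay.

Ba-135

Beta-minus decay: mass number changes by +0, atomic number by +1.
A: 135 = 135; Z: 55 + 1 = 56.
Z = 56 is barium, so the daughter is Ba-135.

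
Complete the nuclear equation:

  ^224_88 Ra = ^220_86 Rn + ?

Conserve mass number: 224 = 220 + A, so A = 4.
Conserve atomic number: 88 = 86 + Z, so Z = 2.
A = 4 and Z = 2 is ^4_2 He — an alpha particle.

alpha particle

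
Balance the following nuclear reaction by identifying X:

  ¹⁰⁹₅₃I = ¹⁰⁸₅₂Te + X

proton

Conserve mass number: 109 = 108 + A, so A = 1.
Conserve atomic number: 53 = 52 + Z, so Z = 1.
A = 1 and Z = 1 is ¹₁H — a proton.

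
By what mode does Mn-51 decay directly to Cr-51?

beta-plus decay or electron capture

ΔA = 51 − 51 = 0; ΔZ = 24 − 25 = -1.
A is unchanged and Z drops by 1 — a proton has become a neutron (β⁺ emission or electron capture).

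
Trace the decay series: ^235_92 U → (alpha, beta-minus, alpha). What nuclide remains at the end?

Start: (A, Z) = (235, 92).
After α: (231, 90).
After β⁻: (231, 91).
After α: (227, 89).
Z = 89 is actinium.

Ac-227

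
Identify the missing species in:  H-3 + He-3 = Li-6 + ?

Conserve mass number: 3 + 3 = 6 + A, so A = 0.
Conserve atomic number: 1 + 2 = 3 + Z, so Z = 0.
A = 0 and Z = 0 is γ — a gamma ray.

gamma ray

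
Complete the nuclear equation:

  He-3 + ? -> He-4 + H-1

deuteron

Conserve mass number: 3 + A = 4 + 1, so A = 2.
Conserve atomic number: 2 + Z = 2 + 1, so Z = 1.
A = 2 and Z = 1 is H-2 — a deuteron.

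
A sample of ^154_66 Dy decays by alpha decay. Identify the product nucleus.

Alpha decay: mass number changes by -4, atomic number by -2.
A: 154 − 4 = 150; Z: 66 − 2 = 64.
Z = 64 is gadolinium, so the daughter is ^150_64 Gd.

Gd-150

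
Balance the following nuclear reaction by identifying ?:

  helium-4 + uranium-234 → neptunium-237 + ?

Conserve mass number: 4 + 234 = 237 + A, so A = 1.
Conserve atomic number: 2 + 92 = 93 + Z, so Z = 1.
A = 1 and Z = 1 is hydrogen-1 — a proton.

proton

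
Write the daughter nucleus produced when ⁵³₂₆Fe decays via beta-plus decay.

Mn-53

Beta-plus decay: mass number changes by +0, atomic number by -1.
A: 53 = 53; Z: 26 − 1 = 25.
Z = 25 is manganese, so the daughter is ⁵³₂₅Mn.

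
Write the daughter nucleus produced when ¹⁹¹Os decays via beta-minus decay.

Beta-minus decay: mass number changes by +0, atomic number by +1.
A: 191 = 191; Z: 76 + 1 = 77.
Z = 77 is iridium, so the daughter is ¹⁹¹Ir.

Ir-191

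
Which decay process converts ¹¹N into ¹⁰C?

ΔA = 10 − 11 = -1; ΔZ = 6 − 7 = -1.
A drops by 1 and Z drops by 1 — a proton was emitted.

proton emission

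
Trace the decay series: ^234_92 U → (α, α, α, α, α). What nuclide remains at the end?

Pb-214

Start: (A, Z) = (234, 92).
After α: (230, 90).
After α: (226, 88).
After α: (222, 86).
After α: (218, 84).
After α: (214, 82).
Z = 82 is lead.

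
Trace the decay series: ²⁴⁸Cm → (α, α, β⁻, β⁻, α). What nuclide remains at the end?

U-236

Start: (A, Z) = (248, 96).
After α: (244, 94).
After α: (240, 92).
After β⁻: (240, 93).
After β⁻: (240, 94).
After α: (236, 92).
Z = 92 is uranium.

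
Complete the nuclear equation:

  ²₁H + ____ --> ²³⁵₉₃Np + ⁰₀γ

U-233

Conserve mass number: 2 + A = 235 + 0, so A = 233.
Conserve atomic number: 1 + Z = 93 + 0, so Z = 92.
Z = 92 is uranium, so the species is ²³³₉₂U.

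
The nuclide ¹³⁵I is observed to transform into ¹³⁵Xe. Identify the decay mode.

ΔA = 135 − 135 = 0; ΔZ = 54 − 53 = +1.
A is unchanged and Z rises by 1 — a neutron has become a proton (β⁻ decay).

beta-minus decay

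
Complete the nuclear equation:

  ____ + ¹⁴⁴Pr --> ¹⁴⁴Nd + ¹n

proton

Conserve mass number: A + 144 = 144 + 1, so A = 1.
Conserve atomic number: Z + 59 = 60 + 0, so Z = 1.
A = 1 and Z = 1 is ¹H — a proton.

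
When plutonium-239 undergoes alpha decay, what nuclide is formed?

Alpha decay: mass number changes by -4, atomic number by -2.
A: 239 − 4 = 235; Z: 94 − 2 = 92.
Z = 92 is uranium, so the daughter is uranium-235.

U-235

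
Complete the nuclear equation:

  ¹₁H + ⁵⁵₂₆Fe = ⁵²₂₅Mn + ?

alpha particle

Conserve mass number: 1 + 55 = 52 + A, so A = 4.
Conserve atomic number: 1 + 26 = 25 + Z, so Z = 2.
A = 4 and Z = 2 is ⁴₂He — an alpha particle.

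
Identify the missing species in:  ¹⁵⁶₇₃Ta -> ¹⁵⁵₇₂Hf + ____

Conserve mass number: 156 = 155 + A, so A = 1.
Conserve atomic number: 73 = 72 + Z, so Z = 1.
A = 1 and Z = 1 is ¹₁H — a proton.

proton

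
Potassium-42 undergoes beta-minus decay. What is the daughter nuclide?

Ca-42

Beta-minus decay: mass number changes by +0, atomic number by +1.
A: 42 = 42; Z: 19 + 1 = 20.
Z = 20 is calcium, so the daughter is calcium-42.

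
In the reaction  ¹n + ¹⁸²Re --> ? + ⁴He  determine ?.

Ta-179

Conserve mass number: 1 + 182 = A + 4, so A = 179.
Conserve atomic number: 0 + 75 = Z + 2, so Z = 73.
Z = 73 is tantalum, so the species is ¹⁷⁹Ta.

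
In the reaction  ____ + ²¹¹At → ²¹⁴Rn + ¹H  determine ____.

Conserve mass number: A + 211 = 214 + 1, so A = 4.
Conserve atomic number: Z + 85 = 86 + 1, so Z = 2.
A = 4 and Z = 2 is ⁴He — an alpha particle.

alpha particle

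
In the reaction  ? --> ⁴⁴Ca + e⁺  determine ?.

Conserve mass number: A = 44 + 0, so A = 44.
Conserve atomic number: Z = 20 + 1, so Z = 21.
Z = 21 is scandium, so the species is ⁴⁴Sc.

Sc-44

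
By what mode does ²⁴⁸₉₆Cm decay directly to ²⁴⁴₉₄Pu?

alpha decay

ΔA = 244 − 248 = -4; ΔZ = 94 − 96 = -2.
A drops by 4 and Z drops by 2 — the signature of alpha emission.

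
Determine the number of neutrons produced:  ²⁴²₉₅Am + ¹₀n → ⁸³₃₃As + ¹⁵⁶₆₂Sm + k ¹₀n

4

Conserve mass number: 243 = 83 + 156 + k, so k = 243 − 239 = 4.
Check atomic number: 95 = 33 + 62 + 0 = 95. ✓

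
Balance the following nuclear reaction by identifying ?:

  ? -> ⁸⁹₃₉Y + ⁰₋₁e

Sr-89

Conserve mass number: A = 89 + 0, so A = 89.
Conserve atomic number: Z = 39 − 1, so Z = 38.
Z = 38 is strontium, so the species is ⁸⁹₃₈Sr.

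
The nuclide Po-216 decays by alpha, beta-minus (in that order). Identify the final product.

Start: (A, Z) = (216, 84).
After α: (212, 82).
After β⁻: (212, 83).
Z = 83 is bismuth.

Bi-212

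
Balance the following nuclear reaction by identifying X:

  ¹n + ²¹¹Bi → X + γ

Conserve mass number: 1 + 211 = A + 0, so A = 212.
Conserve atomic number: 0 + 83 = Z + 0, so Z = 83.
Z = 83 is bismuth, so the species is ²¹²Bi.

Bi-212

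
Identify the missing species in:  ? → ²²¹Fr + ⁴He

Ac-225

Conserve mass number: A = 221 + 4, so A = 225.
Conserve atomic number: Z = 87 + 2, so Z = 89.
Z = 89 is actinium, so the species is ²²⁵Ac.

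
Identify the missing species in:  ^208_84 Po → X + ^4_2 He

Conserve mass number: 208 = A + 4, so A = 204.
Conserve atomic number: 84 = Z + 2, so Z = 82.
Z = 82 is lead, so the species is ^204_82 Pb.

Pb-204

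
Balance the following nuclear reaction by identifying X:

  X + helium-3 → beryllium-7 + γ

alpha particle

Conserve mass number: A + 3 = 7 + 0, so A = 4.
Conserve atomic number: Z + 2 = 4 + 0, so Z = 2.
A = 4 and Z = 2 is helium-4 — an alpha particle.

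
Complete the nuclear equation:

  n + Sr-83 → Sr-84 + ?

gamma ray

Conserve mass number: 1 + 83 = 84 + A, so A = 0.
Conserve atomic number: 0 + 38 = 38 + Z, so Z = 0.
A = 0 and Z = 0 is γ — a gamma ray.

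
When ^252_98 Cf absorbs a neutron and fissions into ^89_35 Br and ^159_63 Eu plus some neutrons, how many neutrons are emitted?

Conserve mass number: 253 = 89 + 159 + k, so k = 253 − 248 = 5.
Check atomic number: 98 = 35 + 63 + 0 = 98. ✓

5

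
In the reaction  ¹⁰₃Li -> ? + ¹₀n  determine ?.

Conserve mass number: 10 = A + 1, so A = 9.
Conserve atomic number: 3 = Z + 0, so Z = 3.
Z = 3 is lithium, so the species is ⁹₃Li.

Li-9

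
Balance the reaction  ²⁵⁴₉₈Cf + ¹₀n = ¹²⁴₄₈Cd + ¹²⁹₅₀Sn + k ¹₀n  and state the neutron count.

Conserve mass number: 255 = 124 + 129 + k, so k = 255 − 253 = 2.
Check atomic number: 98 = 48 + 50 + 0 = 98. ✓

2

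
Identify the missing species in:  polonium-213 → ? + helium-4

Pb-209

Conserve mass number: 213 = A + 4, so A = 209.
Conserve atomic number: 84 = Z + 2, so Z = 82.
Z = 82 is lead, so the species is lead-209.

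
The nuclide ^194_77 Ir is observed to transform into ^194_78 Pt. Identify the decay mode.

ΔA = 194 − 194 = 0; ΔZ = 78 − 77 = +1.
A is unchanged and Z rises by 1 — a neutron has become a proton (β⁻ decay).

beta-minus decay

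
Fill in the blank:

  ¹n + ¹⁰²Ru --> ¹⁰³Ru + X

gamma ray

Conserve mass number: 1 + 102 = 103 + A, so A = 0.
Conserve atomic number: 0 + 44 = 44 + Z, so Z = 0.
A = 0 and Z = 0 is γ — a gamma ray.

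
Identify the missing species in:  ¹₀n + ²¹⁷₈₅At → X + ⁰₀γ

Conserve mass number: 1 + 217 = A + 0, so A = 218.
Conserve atomic number: 0 + 85 = Z + 0, so Z = 85.
Z = 85 is astatine, so the species is ²¹⁸₈₅At.

At-218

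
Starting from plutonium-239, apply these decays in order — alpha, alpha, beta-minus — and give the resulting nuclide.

Pa-231

Start: (A, Z) = (239, 94).
After α: (235, 92).
After α: (231, 90).
After β⁻: (231, 91).
Z = 91 is protactinium.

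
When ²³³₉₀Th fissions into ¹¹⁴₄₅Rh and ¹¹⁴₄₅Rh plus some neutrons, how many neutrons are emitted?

Conserve mass number: 233 = 114 + 114 + k, so k = 233 − 228 = 5.
Check atomic number: 90 = 45 + 45 + 0 = 90. ✓

5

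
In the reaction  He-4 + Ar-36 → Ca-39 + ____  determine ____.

neutron

Conserve mass number: 4 + 36 = 39 + A, so A = 1.
Conserve atomic number: 2 + 18 = 20 + Z, so Z = 0.
A = 1 and Z = 0 is n — a neutron.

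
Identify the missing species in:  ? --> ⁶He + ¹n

Conserve mass number: A = 6 + 1, so A = 7.
Conserve atomic number: Z = 2 + 0, so Z = 2.
Z = 2 is helium, so the species is ⁷He.

He-7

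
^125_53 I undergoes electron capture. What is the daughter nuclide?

Electron capture: mass number changes by +0, atomic number by -1.
A: 125 = 125; Z: 53 − 1 = 52.
Z = 52 is tellurium, so the daughter is ^125_52 Te.

Te-125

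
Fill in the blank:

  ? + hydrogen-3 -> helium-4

Conserve mass number: A + 3 = 4, so A = 1.
Conserve atomic number: Z + 1 = 2, so Z = 1.
A = 1 and Z = 1 is hydrogen-1 — a proton.

proton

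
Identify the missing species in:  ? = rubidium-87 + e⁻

Conserve mass number: A = 87 + 0, so A = 87.
Conserve atomic number: Z = 37 − 1, so Z = 36.
Z = 36 is krypton, so the species is krypton-87.

Kr-87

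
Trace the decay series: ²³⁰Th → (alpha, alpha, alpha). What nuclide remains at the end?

Start: (A, Z) = (230, 90).
After α: (226, 88).
After α: (222, 86).
After α: (218, 84).
Z = 84 is polonium.

Po-218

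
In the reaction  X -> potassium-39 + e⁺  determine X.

Ca-39

Conserve mass number: A = 39 + 0, so A = 39.
Conserve atomic number: Z = 19 + 1, so Z = 20.
Z = 20 is calcium, so the species is calcium-39.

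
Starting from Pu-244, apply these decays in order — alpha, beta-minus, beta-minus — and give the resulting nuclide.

Pu-240

Start: (A, Z) = (244, 94).
After α: (240, 92).
After β⁻: (240, 93).
After β⁻: (240, 94).
Z = 94 is plutonium.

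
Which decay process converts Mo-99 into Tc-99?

ΔA = 99 − 99 = 0; ΔZ = 43 − 42 = +1.
A is unchanged and Z rises by 1 — a neutron has become a proton (β⁻ decay).

beta-minus decay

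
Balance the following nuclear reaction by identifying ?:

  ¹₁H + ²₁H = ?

He-3

Conserve mass number: 1 + 2 = A, so A = 3.
Conserve atomic number: 1 + 1 = Z, so Z = 2.
Z = 2 is helium, so the species is ³₂He.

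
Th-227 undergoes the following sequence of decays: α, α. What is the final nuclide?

Start: (A, Z) = (227, 90).
After α: (223, 88).
After α: (219, 86).
Z = 86 is radon.

Rn-219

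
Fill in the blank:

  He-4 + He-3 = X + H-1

Conserve mass number: 4 + 3 = A + 1, so A = 6.
Conserve atomic number: 2 + 2 = Z + 1, so Z = 3.
Z = 3 is lithium, so the species is Li-6.

Li-6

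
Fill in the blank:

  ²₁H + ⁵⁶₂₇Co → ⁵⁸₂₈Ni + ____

gamma ray

Conserve mass number: 2 + 56 = 58 + A, so A = 0.
Conserve atomic number: 1 + 27 = 28 + Z, so Z = 0.
A = 0 and Z = 0 is ⁰₀γ — a gamma ray.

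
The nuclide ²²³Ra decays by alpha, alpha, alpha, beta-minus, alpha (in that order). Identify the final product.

Start: (A, Z) = (223, 88).
After α: (219, 86).
After α: (215, 84).
After α: (211, 82).
After β⁻: (211, 83).
After α: (207, 81).
Z = 81 is thallium.

Tl-207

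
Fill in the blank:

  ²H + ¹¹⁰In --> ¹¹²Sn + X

Conserve mass number: 2 + 110 = 112 + A, so A = 0.
Conserve atomic number: 1 + 49 = 50 + Z, so Z = 0.
A = 0 and Z = 0 is γ — a gamma ray.

gamma ray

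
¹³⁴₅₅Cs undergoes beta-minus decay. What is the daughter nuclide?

Ba-134

Beta-minus decay: mass number changes by +0, atomic number by +1.
A: 134 = 134; Z: 55 + 1 = 56.
Z = 56 is barium, so the daughter is ¹³⁴₅₆Ba.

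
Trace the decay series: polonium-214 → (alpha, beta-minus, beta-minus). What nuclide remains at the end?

Start: (A, Z) = (214, 84).
After α: (210, 82).
After β⁻: (210, 83).
After β⁻: (210, 84).
Z = 84 is polonium.

Po-210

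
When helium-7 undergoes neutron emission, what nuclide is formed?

Neutron emission: mass number changes by -1, atomic number by +0.
A: 7 − 1 = 6; Z: 2 = 2.
Z = 2 is helium, so the daughter is helium-6.

He-6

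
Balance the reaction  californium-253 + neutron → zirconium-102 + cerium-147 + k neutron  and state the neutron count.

5

Conserve mass number: 254 = 102 + 147 + k, so k = 254 − 249 = 5.
Check atomic number: 98 = 40 + 58 + 0 = 98. ✓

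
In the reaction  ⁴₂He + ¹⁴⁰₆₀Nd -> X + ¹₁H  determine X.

Pm-143

Conserve mass number: 4 + 140 = A + 1, so A = 143.
Conserve atomic number: 2 + 60 = Z + 1, so Z = 61.
Z = 61 is promethium, so the species is ¹⁴³₆₁Pm.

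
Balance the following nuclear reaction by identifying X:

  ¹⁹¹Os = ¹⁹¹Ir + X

Conserve mass number: 191 = 191 + A, so A = 0.
Conserve atomic number: 76 = 77 + Z, so Z = -1.
A = 0 and Z = -1 is e⁻ — a beta-minus particle.

beta-minus particle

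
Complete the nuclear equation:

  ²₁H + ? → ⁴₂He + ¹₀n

Conserve mass number: 2 + A = 4 + 1, so A = 3.
Conserve atomic number: 1 + Z = 2 + 0, so Z = 1.
A = 3 and Z = 1 is ³₁H — a triton.

triton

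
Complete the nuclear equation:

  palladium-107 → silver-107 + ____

beta-minus particle

Conserve mass number: 107 = 107 + A, so A = 0.
Conserve atomic number: 46 = 47 + Z, so Z = -1.
A = 0 and Z = -1 is e⁻ — a beta-minus particle.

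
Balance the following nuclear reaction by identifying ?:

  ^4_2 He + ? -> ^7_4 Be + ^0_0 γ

He-3

Conserve mass number: 4 + A = 7 + 0, so A = 3.
Conserve atomic number: 2 + Z = 4 + 0, so Z = 2.
Z = 2 is helium, so the species is ^3_2 He.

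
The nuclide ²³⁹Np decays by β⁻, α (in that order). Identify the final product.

Start: (A, Z) = (239, 93).
After β⁻: (239, 94).
After α: (235, 92).
Z = 92 is uranium.

U-235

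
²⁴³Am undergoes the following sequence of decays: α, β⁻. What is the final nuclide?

Start: (A, Z) = (243, 95).
After α: (239, 93).
After β⁻: (239, 94).
Z = 94 is plutonium.

Pu-239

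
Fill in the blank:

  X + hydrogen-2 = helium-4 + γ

Conserve mass number: A + 2 = 4 + 0, so A = 2.
Conserve atomic number: Z + 1 = 2 + 0, so Z = 1.
A = 2 and Z = 1 is hydrogen-2 — a deuteron.

deuteron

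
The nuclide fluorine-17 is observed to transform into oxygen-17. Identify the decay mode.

ΔA = 17 − 17 = 0; ΔZ = 8 − 9 = -1.
A is unchanged and Z drops by 1 — a proton has become a neutron (β⁺ emission or electron capture).

beta-plus decay or electron capture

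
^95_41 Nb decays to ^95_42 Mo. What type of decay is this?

beta-minus decay

ΔA = 95 − 95 = 0; ΔZ = 42 − 41 = +1.
A is unchanged and Z rises by 1 — a neutron has become a proton (β⁻ decay).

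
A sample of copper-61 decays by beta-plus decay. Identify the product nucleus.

Beta-plus decay: mass number changes by +0, atomic number by -1.
A: 61 = 61; Z: 29 − 1 = 28.
Z = 28 is nickel, so the daughter is nickel-61.

Ni-61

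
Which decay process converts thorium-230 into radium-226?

ΔA = 226 − 230 = -4; ΔZ = 88 − 90 = -2.
A drops by 4 and Z drops by 2 — the signature of alpha emission.

alpha decay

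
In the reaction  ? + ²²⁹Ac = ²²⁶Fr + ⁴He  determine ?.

Conserve mass number: A + 229 = 226 + 4, so A = 1.
Conserve atomic number: Z + 89 = 87 + 2, so Z = 0.
A = 1 and Z = 0 is ¹n — a neutron.

neutron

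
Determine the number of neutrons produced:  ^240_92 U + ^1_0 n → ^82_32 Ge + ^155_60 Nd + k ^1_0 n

Conserve mass number: 241 = 82 + 155 + k, so k = 241 − 237 = 4.
Check atomic number: 92 = 32 + 60 + 0 = 92. ✓

4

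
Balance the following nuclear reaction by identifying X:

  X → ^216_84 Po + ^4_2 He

Rn-220

Conserve mass number: A = 216 + 4, so A = 220.
Conserve atomic number: Z = 84 + 2, so Z = 86.
Z = 86 is radon, so the species is ^220_86 Rn.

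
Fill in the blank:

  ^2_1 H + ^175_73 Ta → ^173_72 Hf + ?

Conserve mass number: 2 + 175 = 173 + A, so A = 4.
Conserve atomic number: 1 + 73 = 72 + Z, so Z = 2.
A = 4 and Z = 2 is ^4_2 He — an alpha particle.

alpha particle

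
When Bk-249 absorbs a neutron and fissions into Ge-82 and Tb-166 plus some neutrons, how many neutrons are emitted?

2

Conserve mass number: 250 = 82 + 166 + k, so k = 250 − 248 = 2.
Check atomic number: 97 = 32 + 65 + 0 = 97. ✓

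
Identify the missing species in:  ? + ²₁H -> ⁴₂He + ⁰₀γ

deuteron

Conserve mass number: A + 2 = 4 + 0, so A = 2.
Conserve atomic number: Z + 1 = 2 + 0, so Z = 1.
A = 2 and Z = 1 is ²₁H — a deuteron.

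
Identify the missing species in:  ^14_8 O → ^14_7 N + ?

positron

Conserve mass number: 14 = 14 + A, so A = 0.
Conserve atomic number: 8 = 7 + Z, so Z = 1.
A = 0 and Z = 1 is ^0_1 e — a positron.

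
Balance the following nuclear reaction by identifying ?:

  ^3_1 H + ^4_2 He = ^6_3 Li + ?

Conserve mass number: 3 + 4 = 6 + A, so A = 1.
Conserve atomic number: 1 + 2 = 3 + Z, so Z = 0.
A = 1 and Z = 0 is ^1_0 n — a neutron.

neutron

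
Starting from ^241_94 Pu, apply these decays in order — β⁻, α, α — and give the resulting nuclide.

Start: (A, Z) = (241, 94).
After β⁻: (241, 95).
After α: (237, 93).
After α: (233, 91).
Z = 91 is protactinium.

Pa-233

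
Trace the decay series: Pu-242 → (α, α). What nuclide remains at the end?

Start: (A, Z) = (242, 94).
After α: (238, 92).
After α: (234, 90).
Z = 90 is thorium.

Th-234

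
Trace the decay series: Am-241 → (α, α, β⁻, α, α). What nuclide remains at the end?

Start: (A, Z) = (241, 95).
After α: (237, 93).
After α: (233, 91).
After β⁻: (233, 92).
After α: (229, 90).
After α: (225, 88).
Z = 88 is radium.

Ra-225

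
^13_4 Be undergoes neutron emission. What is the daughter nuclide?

Neutron emission: mass number changes by -1, atomic number by +0.
A: 13 − 1 = 12; Z: 4 = 4.
Z = 4 is beryllium, so the daughter is ^12_4 Be.

Be-12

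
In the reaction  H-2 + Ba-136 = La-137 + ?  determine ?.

Conserve mass number: 2 + 136 = 137 + A, so A = 1.
Conserve atomic number: 1 + 56 = 57 + Z, so Z = 0.
A = 1 and Z = 0 is n — a neutron.

neutron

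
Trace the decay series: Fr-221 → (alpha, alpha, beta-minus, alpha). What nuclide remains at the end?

Pb-209

Start: (A, Z) = (221, 87).
After α: (217, 85).
After α: (213, 83).
After β⁻: (213, 84).
After α: (209, 82).
Z = 82 is lead.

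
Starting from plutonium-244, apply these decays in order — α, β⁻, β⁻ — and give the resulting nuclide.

Pu-240

Start: (A, Z) = (244, 94).
After α: (240, 92).
After β⁻: (240, 93).
After β⁻: (240, 94).
Z = 94 is plutonium.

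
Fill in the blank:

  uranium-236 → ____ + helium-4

Conserve mass number: 236 = A + 4, so A = 232.
Conserve atomic number: 92 = Z + 2, so Z = 90.
Z = 90 is thorium, so the species is thorium-232.

Th-232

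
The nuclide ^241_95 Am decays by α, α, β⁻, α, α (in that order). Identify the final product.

Start: (A, Z) = (241, 95).
After α: (237, 93).
After α: (233, 91).
After β⁻: (233, 92).
After α: (229, 90).
After α: (225, 88).
Z = 88 is radium.

Ra-225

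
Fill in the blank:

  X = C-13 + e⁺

Conserve mass number: A = 13 + 0, so A = 13.
Conserve atomic number: Z = 6 + 1, so Z = 7.
Z = 7 is nitrogen, so the species is N-13.

N-13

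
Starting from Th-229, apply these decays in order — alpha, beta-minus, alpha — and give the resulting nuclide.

Start: (A, Z) = (229, 90).
After α: (225, 88).
After β⁻: (225, 89).
After α: (221, 87).
Z = 87 is francium.

Fr-221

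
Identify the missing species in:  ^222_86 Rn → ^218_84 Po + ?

alpha particle

Conserve mass number: 222 = 218 + A, so A = 4.
Conserve atomic number: 86 = 84 + Z, so Z = 2.
A = 4 and Z = 2 is ^4_2 He — an alpha particle.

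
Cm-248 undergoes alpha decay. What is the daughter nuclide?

Pu-244

Alpha decay: mass number changes by -4, atomic number by -2.
A: 248 − 4 = 244; Z: 96 − 2 = 94.
Z = 94 is plutonium, so the daughter is Pu-244.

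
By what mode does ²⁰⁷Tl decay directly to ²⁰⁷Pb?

beta-minus decay

ΔA = 207 − 207 = 0; ΔZ = 82 − 81 = +1.
A is unchanged and Z rises by 1 — a neutron has become a proton (β⁻ decay).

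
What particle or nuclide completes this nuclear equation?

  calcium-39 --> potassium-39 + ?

positron

Conserve mass number: 39 = 39 + A, so A = 0.
Conserve atomic number: 20 = 19 + Z, so Z = 1.
A = 0 and Z = 1 is e⁺ — a positron.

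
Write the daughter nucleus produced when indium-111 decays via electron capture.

Cd-111

Electron capture: mass number changes by +0, atomic number by -1.
A: 111 = 111; Z: 49 − 1 = 48.
Z = 48 is cadmium, so the daughter is cadmium-111.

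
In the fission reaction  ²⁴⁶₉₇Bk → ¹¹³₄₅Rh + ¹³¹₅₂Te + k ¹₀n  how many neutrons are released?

Conserve mass number: 246 = 113 + 131 + k, so k = 246 − 244 = 2.
Check atomic number: 97 = 45 + 52 + 0 = 97. ✓

2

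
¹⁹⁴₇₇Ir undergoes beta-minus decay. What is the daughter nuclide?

Pt-194

Beta-minus decay: mass number changes by +0, atomic number by +1.
A: 194 = 194; Z: 77 + 1 = 78.
Z = 78 is platinum, so the daughter is ¹⁹⁴₇₈Pt.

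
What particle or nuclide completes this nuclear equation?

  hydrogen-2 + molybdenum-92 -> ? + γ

Tc-94

Conserve mass number: 2 + 92 = A + 0, so A = 94.
Conserve atomic number: 1 + 42 = Z + 0, so Z = 43.
Z = 43 is technetium, so the species is technetium-94.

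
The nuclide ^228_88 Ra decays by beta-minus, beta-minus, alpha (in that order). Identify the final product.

Start: (A, Z) = (228, 88).
After β⁻: (228, 89).
After β⁻: (228, 90).
After α: (224, 88).
Z = 88 is radium.

Ra-224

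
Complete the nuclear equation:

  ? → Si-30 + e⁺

P-30

Conserve mass number: A = 30 + 0, so A = 30.
Conserve atomic number: Z = 14 + 1, so Z = 15.
Z = 15 is phosphorus, so the species is P-30.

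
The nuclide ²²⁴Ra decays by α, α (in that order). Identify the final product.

Start: (A, Z) = (224, 88).
After α: (220, 86).
After α: (216, 84).
Z = 84 is polonium.

Po-216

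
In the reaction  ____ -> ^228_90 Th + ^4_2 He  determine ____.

Conserve mass number: A = 228 + 4, so A = 232.
Conserve atomic number: Z = 90 + 2, so Z = 92.
Z = 92 is uranium, so the species is ^232_92 U.

U-232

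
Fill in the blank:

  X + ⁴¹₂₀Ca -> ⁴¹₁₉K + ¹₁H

Conserve mass number: A + 41 = 41 + 1, so A = 1.
Conserve atomic number: Z + 20 = 19 + 1, so Z = 0.
A = 1 and Z = 0 is ¹₀n — a neutron.

neutron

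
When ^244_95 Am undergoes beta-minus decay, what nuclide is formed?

Beta-minus decay: mass number changes by +0, atomic number by +1.
A: 244 = 244; Z: 95 + 1 = 96.
Z = 96 is curium, so the daughter is ^244_96 Cm.

Cm-244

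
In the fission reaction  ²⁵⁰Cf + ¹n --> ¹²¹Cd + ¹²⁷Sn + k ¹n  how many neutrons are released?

Conserve mass number: 251 = 121 + 127 + k, so k = 251 − 248 = 3.
Check atomic number: 98 = 48 + 50 + 0 = 98. ✓

3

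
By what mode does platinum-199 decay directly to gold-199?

ΔA = 199 − 199 = 0; ΔZ = 79 − 78 = +1.
A is unchanged and Z rises by 1 — a neutron has become a proton (β⁻ decay).

beta-minus decay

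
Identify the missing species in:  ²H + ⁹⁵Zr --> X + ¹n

Conserve mass number: 2 + 95 = A + 1, so A = 96.
Conserve atomic number: 1 + 40 = Z + 0, so Z = 41.
Z = 41 is niobium, so the species is ⁹⁶Nb.

Nb-96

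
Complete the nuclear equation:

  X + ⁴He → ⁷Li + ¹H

alpha particle

Conserve mass number: A + 4 = 7 + 1, so A = 4.
Conserve atomic number: Z + 2 = 3 + 1, so Z = 2.
A = 4 and Z = 2 is ⁴He — an alpha particle.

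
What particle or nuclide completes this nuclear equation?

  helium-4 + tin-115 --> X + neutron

Conserve mass number: 4 + 115 = A + 1, so A = 118.
Conserve atomic number: 2 + 50 = Z + 0, so Z = 52.
Z = 52 is tellurium, so the species is tellurium-118.

Te-118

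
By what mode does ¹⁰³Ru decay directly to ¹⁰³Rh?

ΔA = 103 − 103 = 0; ΔZ = 45 − 44 = +1.
A is unchanged and Z rises by 1 — a neutron has become a proton (β⁻ decay).

beta-minus decay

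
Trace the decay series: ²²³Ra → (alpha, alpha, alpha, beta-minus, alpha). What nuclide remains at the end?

Start: (A, Z) = (223, 88).
After α: (219, 86).
After α: (215, 84).
After α: (211, 82).
After β⁻: (211, 83).
After α: (207, 81).
Z = 81 is thallium.

Tl-207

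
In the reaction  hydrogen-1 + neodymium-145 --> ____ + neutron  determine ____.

Pm-145

Conserve mass number: 1 + 145 = A + 1, so A = 145.
Conserve atomic number: 1 + 60 = Z + 0, so Z = 61.
Z = 61 is promethium, so the species is promethium-145.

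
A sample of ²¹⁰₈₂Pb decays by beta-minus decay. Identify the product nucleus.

Beta-minus decay: mass number changes by +0, atomic number by +1.
A: 210 = 210; Z: 82 + 1 = 83.
Z = 83 is bismuth, so the daughter is ²¹⁰₈₃Bi.

Bi-210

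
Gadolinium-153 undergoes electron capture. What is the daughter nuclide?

Eu-153

Electron capture: mass number changes by +0, atomic number by -1.
A: 153 = 153; Z: 64 − 1 = 63.
Z = 63 is europium, so the daughter is europium-153.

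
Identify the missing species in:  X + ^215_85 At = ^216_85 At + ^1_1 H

Conserve mass number: A + 215 = 216 + 1, so A = 2.
Conserve atomic number: Z + 85 = 85 + 1, so Z = 1.
A = 2 and Z = 1 is ^2_1 H — a deuteron.

deuteron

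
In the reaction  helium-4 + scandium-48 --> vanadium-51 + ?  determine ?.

neutron

Conserve mass number: 4 + 48 = 51 + A, so A = 1.
Conserve atomic number: 2 + 21 = 23 + Z, so Z = 0.
A = 1 and Z = 0 is neutron — a neutron.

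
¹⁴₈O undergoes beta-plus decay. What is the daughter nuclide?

Beta-plus decay: mass number changes by +0, atomic number by -1.
A: 14 = 14; Z: 8 − 1 = 7.
Z = 7 is nitrogen, so the daughter is ¹⁴₇N.

N-14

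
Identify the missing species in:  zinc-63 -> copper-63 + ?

positron

Conserve mass number: 63 = 63 + A, so A = 0.
Conserve atomic number: 30 = 29 + Z, so Z = 1.
A = 0 and Z = 1 is e⁺ — a positron.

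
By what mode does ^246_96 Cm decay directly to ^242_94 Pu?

alpha decay

ΔA = 242 − 246 = -4; ΔZ = 94 − 96 = -2.
A drops by 4 and Z drops by 2 — the signature of alpha emission.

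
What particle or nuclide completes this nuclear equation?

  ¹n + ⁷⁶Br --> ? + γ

Br-77

Conserve mass number: 1 + 76 = A + 0, so A = 77.
Conserve atomic number: 0 + 35 = Z + 0, so Z = 35.
Z = 35 is bromine, so the species is ⁷⁷Br.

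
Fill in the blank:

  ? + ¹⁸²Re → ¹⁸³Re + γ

Conserve mass number: A + 182 = 183 + 0, so A = 1.
Conserve atomic number: Z + 75 = 75 + 0, so Z = 0.
A = 1 and Z = 0 is ¹n — a neutron.

neutron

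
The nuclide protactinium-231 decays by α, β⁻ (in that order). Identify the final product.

Th-227

Start: (A, Z) = (231, 91).
After α: (227, 89).
After β⁻: (227, 90).
Z = 90 is thorium.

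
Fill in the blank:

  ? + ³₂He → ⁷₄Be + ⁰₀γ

Conserve mass number: A + 3 = 7 + 0, so A = 4.
Conserve atomic number: Z + 2 = 4 + 0, so Z = 2.
A = 4 and Z = 2 is ⁴₂He — an alpha particle.

alpha particle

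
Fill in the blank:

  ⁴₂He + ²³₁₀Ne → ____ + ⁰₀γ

Conserve mass number: 4 + 23 = A + 0, so A = 27.
Conserve atomic number: 2 + 10 = Z + 0, so Z = 12.
Z = 12 is magnesium, so the species is ²⁷₁₂Mg.

Mg-27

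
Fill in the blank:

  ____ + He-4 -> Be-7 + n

Conserve mass number: A + 4 = 7 + 1, so A = 4.
Conserve atomic number: Z + 2 = 4 + 0, so Z = 2.
A = 4 and Z = 2 is He-4 — an alpha particle.

alpha particle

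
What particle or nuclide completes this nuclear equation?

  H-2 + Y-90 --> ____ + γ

Zr-92

Conserve mass number: 2 + 90 = A + 0, so A = 92.
Conserve atomic number: 1 + 39 = Z + 0, so Z = 40.
Z = 40 is zirconium, so the species is Zr-92.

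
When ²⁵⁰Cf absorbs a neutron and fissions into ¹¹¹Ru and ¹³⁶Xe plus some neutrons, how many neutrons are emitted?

4

Conserve mass number: 251 = 111 + 136 + k, so k = 251 − 247 = 4.
Check atomic number: 98 = 44 + 54 + 0 = 98. ✓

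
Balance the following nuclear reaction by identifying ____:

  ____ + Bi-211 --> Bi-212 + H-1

Conserve mass number: A + 211 = 212 + 1, so A = 2.
Conserve atomic number: Z + 83 = 83 + 1, so Z = 1.
A = 2 and Z = 1 is H-2 — a deuteron.

deuteron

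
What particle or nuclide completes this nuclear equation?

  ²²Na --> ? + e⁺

Conserve mass number: 22 = A + 0, so A = 22.
Conserve atomic number: 11 = Z + 1, so Z = 10.
Z = 10 is neon, so the species is ²²Ne.

Ne-22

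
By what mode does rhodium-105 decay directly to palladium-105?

ΔA = 105 − 105 = 0; ΔZ = 46 − 45 = +1.
A is unchanged and Z rises by 1 — a neutron has become a proton (β⁻ decay).

beta-minus decay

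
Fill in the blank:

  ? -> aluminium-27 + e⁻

Conserve mass number: A = 27 + 0, so A = 27.
Conserve atomic number: Z = 13 − 1, so Z = 12.
Z = 12 is magnesium, so the species is magnesium-27.

Mg-27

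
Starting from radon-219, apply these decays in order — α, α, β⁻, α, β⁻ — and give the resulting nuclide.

Pb-207

Start: (A, Z) = (219, 86).
After α: (215, 84).
After α: (211, 82).
After β⁻: (211, 83).
After α: (207, 81).
After β⁻: (207, 82).
Z = 82 is lead.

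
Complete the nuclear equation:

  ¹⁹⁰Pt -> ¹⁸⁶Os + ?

alpha particle

Conserve mass number: 190 = 186 + A, so A = 4.
Conserve atomic number: 78 = 76 + Z, so Z = 2.
A = 4 and Z = 2 is ⁴He — an alpha particle.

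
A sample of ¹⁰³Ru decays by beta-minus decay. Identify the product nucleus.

Rh-103

Beta-minus decay: mass number changes by +0, atomic number by +1.
A: 103 = 103; Z: 44 + 1 = 45.
Z = 45 is rhodium, so the daughter is ¹⁰³Rh.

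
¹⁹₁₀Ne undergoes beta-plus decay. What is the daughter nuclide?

Beta-plus decay: mass number changes by +0, atomic number by -1.
A: 19 = 19; Z: 10 − 1 = 9.
Z = 9 is fluorine, so the daughter is ¹⁹₉F.

F-19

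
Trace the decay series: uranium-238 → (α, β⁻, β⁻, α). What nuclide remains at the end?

Start: (A, Z) = (238, 92).
After α: (234, 90).
After β⁻: (234, 91).
After β⁻: (234, 92).
After α: (230, 90).
Z = 90 is thorium.

Th-230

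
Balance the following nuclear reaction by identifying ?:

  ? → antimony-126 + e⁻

Sn-126

Conserve mass number: A = 126 + 0, so A = 126.
Conserve atomic number: Z = 51 − 1, so Z = 50.
Z = 50 is tin, so the species is tin-126.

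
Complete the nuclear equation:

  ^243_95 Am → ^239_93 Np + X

Conserve mass number: 243 = 239 + A, so A = 4.
Conserve atomic number: 95 = 93 + Z, so Z = 2.
A = 4 and Z = 2 is ^4_2 He — an alpha particle.

alpha particle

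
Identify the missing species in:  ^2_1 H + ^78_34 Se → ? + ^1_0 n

Conserve mass number: 2 + 78 = A + 1, so A = 79.
Conserve atomic number: 1 + 34 = Z + 0, so Z = 35.
Z = 35 is bromine, so the species is ^79_35 Br.

Br-79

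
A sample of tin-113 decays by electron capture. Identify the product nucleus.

Electron capture: mass number changes by +0, atomic number by -1.
A: 113 = 113; Z: 50 − 1 = 49.
Z = 49 is indium, so the daughter is indium-113.

In-113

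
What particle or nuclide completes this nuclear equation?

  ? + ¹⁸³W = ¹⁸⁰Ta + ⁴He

proton

Conserve mass number: A + 183 = 180 + 4, so A = 1.
Conserve atomic number: Z + 74 = 73 + 2, so Z = 1.
A = 1 and Z = 1 is ¹H — a proton.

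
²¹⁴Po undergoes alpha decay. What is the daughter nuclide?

Pb-210

Alpha decay: mass number changes by -4, atomic number by -2.
A: 214 − 4 = 210; Z: 84 − 2 = 82.
Z = 82 is lead, so the daughter is ²¹⁰Pb.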